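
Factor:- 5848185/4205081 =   -  3^1*5^1*7^1 *55697^1 *4205081^( - 1 ) 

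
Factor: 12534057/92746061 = 3^2*23^1* 151^1*401^1 * 92746061^(-1)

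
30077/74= 30077/74 =406.45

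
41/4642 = 41/4642=0.01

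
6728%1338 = 38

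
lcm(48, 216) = 432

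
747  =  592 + 155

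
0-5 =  - 5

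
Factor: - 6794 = -2^1*43^1 *79^1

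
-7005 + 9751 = 2746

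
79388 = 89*892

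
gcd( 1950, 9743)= 1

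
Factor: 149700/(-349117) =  - 2^2*3^1*5^2*23^( - 1)*43^( - 1 )*353^( - 1)*499^1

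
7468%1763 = 416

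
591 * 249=147159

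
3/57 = 1/19 = 0.05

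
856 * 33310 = 28513360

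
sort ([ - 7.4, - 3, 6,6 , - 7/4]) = [ - 7.4, - 3, - 7/4, 6,6 ]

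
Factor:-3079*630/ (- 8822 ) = 3^2 * 5^1*7^1 * 11^( - 1 )*401^( - 1)* 3079^1 = 969885/4411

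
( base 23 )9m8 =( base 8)12233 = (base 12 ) 3077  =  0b1010010011011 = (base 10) 5275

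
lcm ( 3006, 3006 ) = 3006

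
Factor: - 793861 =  - 661^1*1201^1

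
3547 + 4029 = 7576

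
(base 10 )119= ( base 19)65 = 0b1110111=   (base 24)4N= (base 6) 315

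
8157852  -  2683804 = 5474048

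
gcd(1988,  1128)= 4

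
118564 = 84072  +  34492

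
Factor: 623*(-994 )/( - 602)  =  7^1*43^(-1)*71^1*89^1 = 44233/43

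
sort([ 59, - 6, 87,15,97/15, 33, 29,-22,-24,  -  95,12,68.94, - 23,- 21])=[-95  ,- 24,-23 , - 22 ,-21, - 6, 97/15, 12,15,29, 33, 59,68.94, 87]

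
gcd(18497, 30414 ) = 1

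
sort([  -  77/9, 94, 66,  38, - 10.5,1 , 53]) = [ - 10.5,- 77/9,  1, 38, 53,  66 , 94] 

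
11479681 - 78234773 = - 66755092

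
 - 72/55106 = -36/27553 = - 0.00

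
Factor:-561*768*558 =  - 2^9*3^4*11^1*17^1*31^1 = - 240413184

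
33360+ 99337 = 132697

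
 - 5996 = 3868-9864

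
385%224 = 161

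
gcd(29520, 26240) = 3280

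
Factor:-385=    - 5^1 * 7^1 * 11^1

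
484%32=4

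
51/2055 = 17/685 = 0.02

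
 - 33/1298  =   - 1 + 115/118 = -0.03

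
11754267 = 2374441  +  9379826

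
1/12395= 1/12395 = 0.00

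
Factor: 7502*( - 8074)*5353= -324237355244= -2^2*11^3 *31^1*53^1 * 101^1*367^1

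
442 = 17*26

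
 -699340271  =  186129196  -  885469467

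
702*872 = 612144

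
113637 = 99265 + 14372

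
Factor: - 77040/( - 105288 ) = 2^1*3^1* 5^1*41^(-1)= 30/41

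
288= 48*6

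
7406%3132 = 1142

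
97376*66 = 6426816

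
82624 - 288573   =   -205949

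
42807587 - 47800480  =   - 4992893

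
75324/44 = 18831/11 = 1711.91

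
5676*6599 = 37455924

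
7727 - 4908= 2819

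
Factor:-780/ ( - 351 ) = 2^2 * 3^( - 2 ) * 5^1 = 20/9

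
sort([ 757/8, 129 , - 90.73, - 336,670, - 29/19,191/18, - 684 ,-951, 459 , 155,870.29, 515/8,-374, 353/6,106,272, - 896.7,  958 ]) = [ -951,  -  896.7, - 684, - 374, - 336, - 90.73, - 29/19 , 191/18,353/6, 515/8,757/8, 106,  129, 155,272,459,670 , 870.29,958]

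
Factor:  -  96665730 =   -  2^1*3^1*5^1  *7^2 * 19^1*3461^1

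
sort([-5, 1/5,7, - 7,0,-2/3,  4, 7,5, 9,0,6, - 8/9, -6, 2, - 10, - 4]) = [  -  10, - 7, - 6,-5,- 4,- 8/9, - 2/3, 0, 0,1/5, 2, 4,5, 6, 7,7,9 ]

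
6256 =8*782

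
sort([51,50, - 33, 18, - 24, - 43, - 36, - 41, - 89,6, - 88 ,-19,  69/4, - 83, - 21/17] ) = [ - 89, - 88, - 83,-43, - 41, - 36,- 33, - 24,  -  19, - 21/17, 6,69/4, 18, 50,51 ]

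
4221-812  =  3409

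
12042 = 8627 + 3415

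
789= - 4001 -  - 4790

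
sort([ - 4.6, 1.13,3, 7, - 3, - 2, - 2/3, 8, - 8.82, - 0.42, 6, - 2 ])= [ - 8.82,-4.6, - 3, - 2,-2, - 2/3, - 0.42, 1.13, 3,6,7, 8 ]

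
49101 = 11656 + 37445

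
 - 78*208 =-16224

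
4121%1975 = 171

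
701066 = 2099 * 334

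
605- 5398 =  - 4793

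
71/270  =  71/270=0.26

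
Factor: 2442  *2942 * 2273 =16330059372 = 2^2*3^1*11^1 * 37^1*1471^1*2273^1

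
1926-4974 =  - 3048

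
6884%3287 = 310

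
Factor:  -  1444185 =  - 3^2 * 5^1*67^1*479^1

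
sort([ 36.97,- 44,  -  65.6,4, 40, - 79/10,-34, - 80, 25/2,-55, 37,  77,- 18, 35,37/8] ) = [-80, -65.6, - 55, - 44, - 34, - 18, - 79/10 , 4  ,  37/8,25/2, 35, 36.97,37,  40, 77]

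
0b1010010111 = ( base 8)1227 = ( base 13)3C0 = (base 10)663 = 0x297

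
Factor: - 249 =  - 3^1*83^1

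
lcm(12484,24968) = 24968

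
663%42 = 33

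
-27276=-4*6819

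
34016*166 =5646656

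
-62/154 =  - 1 + 46/77=- 0.40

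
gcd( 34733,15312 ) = 1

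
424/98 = 4 + 16/49= 4.33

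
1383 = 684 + 699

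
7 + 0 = 7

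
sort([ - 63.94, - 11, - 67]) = [- 67, - 63.94 , - 11]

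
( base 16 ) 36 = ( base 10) 54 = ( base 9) 60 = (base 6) 130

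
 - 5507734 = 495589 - 6003323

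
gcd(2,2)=2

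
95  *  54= 5130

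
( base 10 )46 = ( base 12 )3A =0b101110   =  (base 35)1b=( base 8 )56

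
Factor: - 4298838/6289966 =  - 3^1 * 17^( - 1 )*23^1 * 31151^1 * 184999^( - 1 ) = - 2149419/3144983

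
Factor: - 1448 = -2^3*181^1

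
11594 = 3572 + 8022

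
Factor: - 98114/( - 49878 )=49057/24939 = 3^( - 2 )  *17^( - 1)*163^( - 1)*49057^1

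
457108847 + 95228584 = 552337431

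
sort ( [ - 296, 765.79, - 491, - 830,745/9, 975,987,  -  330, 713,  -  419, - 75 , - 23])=[ - 830, - 491, - 419, - 330,- 296, - 75, - 23, 745/9,713, 765.79,975 , 987] 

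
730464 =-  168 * ( - 4348)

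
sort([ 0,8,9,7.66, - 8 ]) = [ - 8, 0, 7.66,8, 9 ]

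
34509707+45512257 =80021964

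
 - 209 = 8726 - 8935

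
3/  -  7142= - 1 +7139/7142 = - 0.00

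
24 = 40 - 16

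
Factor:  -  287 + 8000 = 7713 = 3^2*857^1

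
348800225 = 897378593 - 548578368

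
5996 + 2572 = 8568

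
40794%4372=1446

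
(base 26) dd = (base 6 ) 1343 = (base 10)351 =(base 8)537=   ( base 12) 253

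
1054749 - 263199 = 791550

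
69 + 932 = 1001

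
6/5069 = 6/5069 =0.00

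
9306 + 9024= 18330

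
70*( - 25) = -1750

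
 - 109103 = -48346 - 60757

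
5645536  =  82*68848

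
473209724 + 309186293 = 782396017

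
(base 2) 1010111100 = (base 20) 1f0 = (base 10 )700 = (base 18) 22G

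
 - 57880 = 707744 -765624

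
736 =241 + 495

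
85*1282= 108970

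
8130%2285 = 1275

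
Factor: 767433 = 3^1*491^1*521^1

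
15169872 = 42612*356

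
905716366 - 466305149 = 439411217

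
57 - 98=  - 41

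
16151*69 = 1114419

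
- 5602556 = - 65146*86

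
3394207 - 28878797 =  - 25484590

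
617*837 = 516429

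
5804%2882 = 40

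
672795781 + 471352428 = 1144148209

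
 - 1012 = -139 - 873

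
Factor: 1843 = 19^1 * 97^1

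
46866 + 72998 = 119864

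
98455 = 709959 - 611504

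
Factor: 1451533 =251^1*5783^1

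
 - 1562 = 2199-3761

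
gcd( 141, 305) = 1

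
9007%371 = 103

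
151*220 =33220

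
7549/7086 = 1 + 463/7086 = 1.07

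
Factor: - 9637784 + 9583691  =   - 54093 = - 3^1*13^1*19^1*73^1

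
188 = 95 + 93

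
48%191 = 48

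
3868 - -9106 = 12974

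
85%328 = 85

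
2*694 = 1388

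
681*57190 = 38946390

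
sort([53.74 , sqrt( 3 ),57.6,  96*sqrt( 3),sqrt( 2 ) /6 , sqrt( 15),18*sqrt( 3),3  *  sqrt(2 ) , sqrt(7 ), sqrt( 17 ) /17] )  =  [sqrt( 2) /6, sqrt( 17)/17,  sqrt( 3),sqrt( 7 ),sqrt ( 15),3*sqrt( 2),18*sqrt(3 ),53.74,57.6,96*sqrt( 3 )]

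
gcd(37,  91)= 1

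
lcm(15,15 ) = 15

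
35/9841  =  35/9841  =  0.00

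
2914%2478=436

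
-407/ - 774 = 407/774  =  0.53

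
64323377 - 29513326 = 34810051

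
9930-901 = 9029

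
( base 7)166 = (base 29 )3A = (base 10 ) 97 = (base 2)1100001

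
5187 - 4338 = 849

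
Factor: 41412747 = 3^1*41^1*336689^1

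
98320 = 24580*4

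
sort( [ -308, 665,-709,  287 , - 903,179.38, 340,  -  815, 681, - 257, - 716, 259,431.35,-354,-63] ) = [ - 903, - 815, - 716,-709, - 354 , - 308 , - 257,-63,179.38,259, 287, 340, 431.35, 665 , 681 ] 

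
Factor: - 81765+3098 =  - 78667 = -97^1*811^1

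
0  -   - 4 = 4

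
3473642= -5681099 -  - 9154741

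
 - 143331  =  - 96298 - 47033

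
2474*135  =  333990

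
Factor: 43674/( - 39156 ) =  - 29/26 = - 2^ ( - 1 )*13^(  -  1)* 29^1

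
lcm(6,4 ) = 12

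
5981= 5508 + 473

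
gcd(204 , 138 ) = 6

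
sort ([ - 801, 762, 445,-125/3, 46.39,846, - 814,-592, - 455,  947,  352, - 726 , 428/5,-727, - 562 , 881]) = [-814, - 801,  -  727, - 726, - 592, - 562, - 455,-125/3,46.39,428/5 , 352,  445,762,846,881,947]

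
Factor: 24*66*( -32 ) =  - 50688 = - 2^9*3^2*11^1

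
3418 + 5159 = 8577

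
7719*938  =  7240422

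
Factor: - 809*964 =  - 2^2*241^1*809^1 = - 779876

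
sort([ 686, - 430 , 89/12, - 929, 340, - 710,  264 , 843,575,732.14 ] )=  [ - 929, - 710, - 430,89/12,  264,340, 575, 686, 732.14,843] 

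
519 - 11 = 508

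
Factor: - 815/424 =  - 2^( -3 )*5^1*53^( - 1)*163^1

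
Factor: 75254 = 2^1*191^1 * 197^1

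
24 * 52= 1248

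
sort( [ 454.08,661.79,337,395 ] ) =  [337, 395 , 454.08,661.79 ] 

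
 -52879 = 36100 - 88979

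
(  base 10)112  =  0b1110000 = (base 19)5h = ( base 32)3G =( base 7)220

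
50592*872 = 44116224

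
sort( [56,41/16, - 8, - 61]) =[ - 61,-8,41/16,56 ] 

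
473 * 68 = 32164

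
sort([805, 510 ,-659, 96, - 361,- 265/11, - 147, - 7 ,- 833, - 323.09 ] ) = [-833,-659, - 361, - 323.09,-147, - 265/11,  -  7,96, 510, 805]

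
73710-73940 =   -  230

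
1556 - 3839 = -2283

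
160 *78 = 12480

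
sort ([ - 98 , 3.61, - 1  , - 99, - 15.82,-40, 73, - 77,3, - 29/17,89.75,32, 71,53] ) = [ - 99, - 98, - 77, - 40, - 15.82, - 29/17, - 1, 3,3.61, 32, 53,71,73, 89.75]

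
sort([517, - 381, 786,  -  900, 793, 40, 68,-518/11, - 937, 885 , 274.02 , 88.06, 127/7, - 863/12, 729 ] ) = [ - 937, - 900, - 381, - 863/12, - 518/11, 127/7,  40,68, 88.06,274.02, 517,729,786,793,885]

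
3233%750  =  233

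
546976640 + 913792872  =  1460769512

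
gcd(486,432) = 54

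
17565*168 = 2950920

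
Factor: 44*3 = 132  =  2^2 * 3^1*11^1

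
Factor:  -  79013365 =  - 5^1*17^1*257^1 * 3617^1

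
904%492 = 412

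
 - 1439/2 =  - 1439/2 = -719.50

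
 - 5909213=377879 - 6287092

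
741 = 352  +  389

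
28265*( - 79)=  - 2232935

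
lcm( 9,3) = 9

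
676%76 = 68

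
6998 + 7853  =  14851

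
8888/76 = 2222/19 = 116.95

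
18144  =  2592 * 7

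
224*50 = 11200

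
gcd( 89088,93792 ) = 96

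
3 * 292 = 876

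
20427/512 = 39 + 459/512 = 39.90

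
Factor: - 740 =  -2^2*5^1 * 37^1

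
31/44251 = 31/44251 =0.00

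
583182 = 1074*543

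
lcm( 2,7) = 14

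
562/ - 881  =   - 1+319/881 = - 0.64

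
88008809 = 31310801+56698008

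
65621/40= 65621/40 = 1640.53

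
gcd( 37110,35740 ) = 10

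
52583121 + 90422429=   143005550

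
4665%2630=2035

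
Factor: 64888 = 2^3*8111^1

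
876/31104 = 73/2592 = 0.03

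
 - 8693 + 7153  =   - 1540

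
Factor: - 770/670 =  - 7^1*11^1 *67^(-1 ) = - 77/67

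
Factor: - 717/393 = - 239/131 = -  131^( - 1)*239^1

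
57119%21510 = 14099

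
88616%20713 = 5764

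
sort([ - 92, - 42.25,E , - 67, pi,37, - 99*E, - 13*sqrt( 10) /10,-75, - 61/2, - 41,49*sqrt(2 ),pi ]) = [ - 99*E, - 92, - 75, -67, - 42.25, - 41,-61/2 , - 13*sqrt(10)/10, E, pi , pi, 37,49*sqrt(2 ) ] 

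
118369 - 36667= 81702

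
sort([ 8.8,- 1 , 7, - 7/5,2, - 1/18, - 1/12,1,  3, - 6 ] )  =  [ - 6, - 7/5, - 1, - 1/12, - 1/18,1, 2,3, 7, 8.8 ] 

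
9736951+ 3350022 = 13086973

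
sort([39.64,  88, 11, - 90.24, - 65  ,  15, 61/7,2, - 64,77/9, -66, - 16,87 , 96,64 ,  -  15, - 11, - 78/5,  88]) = [ - 90.24, - 66,-65, - 64,-16, -78/5,-15, - 11,2, 77/9,61/7,11,15,39.64, 64,87 , 88,88,96]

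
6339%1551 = 135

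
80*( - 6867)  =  - 549360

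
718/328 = 359/164 = 2.19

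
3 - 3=0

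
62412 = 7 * 8916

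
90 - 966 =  - 876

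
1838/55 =33  +  23/55 = 33.42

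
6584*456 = 3002304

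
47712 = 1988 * 24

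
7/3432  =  7/3432 = 0.00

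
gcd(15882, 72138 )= 6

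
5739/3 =1913 = 1913.00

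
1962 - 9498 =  - 7536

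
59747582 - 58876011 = 871571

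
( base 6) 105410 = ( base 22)id8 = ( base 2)10001100101110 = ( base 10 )9006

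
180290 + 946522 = 1126812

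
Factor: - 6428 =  - 2^2*1607^1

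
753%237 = 42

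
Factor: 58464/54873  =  928/871=2^5 * 13^( - 1) * 29^1 * 67^( - 1 ) 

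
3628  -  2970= 658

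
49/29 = 49/29 =1.69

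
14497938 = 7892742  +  6605196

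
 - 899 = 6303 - 7202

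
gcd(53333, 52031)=7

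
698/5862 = 349/2931 = 0.12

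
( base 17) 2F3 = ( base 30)RQ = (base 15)3AB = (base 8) 1504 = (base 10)836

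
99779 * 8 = 798232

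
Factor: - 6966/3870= - 9/5= - 3^2*5^( - 1)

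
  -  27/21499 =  - 27/21499 = - 0.00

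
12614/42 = 901/3= 300.33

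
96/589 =96/589 =0.16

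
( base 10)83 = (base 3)10002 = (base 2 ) 1010011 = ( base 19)47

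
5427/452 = 12 + 3/452 = 12.01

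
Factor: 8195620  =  2^2*5^1*409781^1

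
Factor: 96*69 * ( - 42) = -278208  =  -  2^6*3^3 * 7^1* 23^1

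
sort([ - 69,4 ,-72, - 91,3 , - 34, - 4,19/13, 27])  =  [ - 91, - 72, - 69, - 34, - 4,  19/13,  3, 4, 27]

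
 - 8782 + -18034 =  - 26816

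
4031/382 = 4031/382 = 10.55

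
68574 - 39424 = 29150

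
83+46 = 129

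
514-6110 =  - 5596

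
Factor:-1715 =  - 5^1*7^3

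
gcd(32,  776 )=8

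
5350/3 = 5350/3=1783.33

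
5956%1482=28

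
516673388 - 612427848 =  - 95754460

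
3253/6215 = 3253/6215 = 0.52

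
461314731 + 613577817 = 1074892548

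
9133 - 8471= 662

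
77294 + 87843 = 165137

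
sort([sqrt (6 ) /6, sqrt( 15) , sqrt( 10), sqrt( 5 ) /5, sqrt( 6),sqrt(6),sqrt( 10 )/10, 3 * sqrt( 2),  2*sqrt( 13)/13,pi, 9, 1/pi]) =[sqrt( 10)/10, 1/pi,sqrt( 6)/6,  sqrt( 5 )/5, 2* sqrt( 13 ) /13, sqrt( 6 ), sqrt(6),  pi,sqrt( 10),sqrt( 15),3*sqrt( 2), 9]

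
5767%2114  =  1539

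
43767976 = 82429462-38661486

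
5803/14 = 829/2 =414.50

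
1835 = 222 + 1613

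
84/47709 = 28/15903  =  0.00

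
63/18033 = 21/6011=0.00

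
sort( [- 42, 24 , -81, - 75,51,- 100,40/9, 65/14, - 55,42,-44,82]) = [ - 100, - 81,-75, -55, - 44, - 42, 40/9 , 65/14,24,42, 51,82]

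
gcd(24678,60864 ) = 6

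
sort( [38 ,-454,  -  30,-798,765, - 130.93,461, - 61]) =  [-798,  -  454, - 130.93, - 61, - 30, 38, 461,765]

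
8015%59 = 50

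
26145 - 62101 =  - 35956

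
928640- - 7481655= 8410295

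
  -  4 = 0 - 4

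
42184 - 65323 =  - 23139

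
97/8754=97/8754=0.01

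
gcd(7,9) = 1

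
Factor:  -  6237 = - 3^4 *7^1*11^1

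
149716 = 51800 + 97916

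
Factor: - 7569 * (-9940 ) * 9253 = 2^2*3^2*5^1*7^1* 19^1*29^2*71^1*487^1 = 696157412580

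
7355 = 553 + 6802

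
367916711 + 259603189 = 627519900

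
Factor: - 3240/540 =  - 6 = -2^1*3^1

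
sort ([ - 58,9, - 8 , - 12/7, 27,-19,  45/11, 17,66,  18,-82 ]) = [ - 82, - 58,  -  19, - 8,-12/7, 45/11,9 , 17, 18,27, 66]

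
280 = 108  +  172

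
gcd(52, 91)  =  13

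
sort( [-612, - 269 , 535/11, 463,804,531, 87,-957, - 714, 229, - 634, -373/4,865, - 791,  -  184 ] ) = [  -  957, - 791,-714, - 634, - 612, - 269 , - 184, - 373/4, 535/11,87,229, 463,531,804, 865 ]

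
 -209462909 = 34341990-243804899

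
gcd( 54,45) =9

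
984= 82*12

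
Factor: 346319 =223^1*1553^1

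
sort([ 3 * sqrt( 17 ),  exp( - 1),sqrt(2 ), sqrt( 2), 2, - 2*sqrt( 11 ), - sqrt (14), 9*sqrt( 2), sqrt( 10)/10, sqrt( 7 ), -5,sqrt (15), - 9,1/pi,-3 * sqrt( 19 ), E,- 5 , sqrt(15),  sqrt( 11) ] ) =[ - 3*sqrt( 19), - 9, - 2 * sqrt( 11 ),-5, - 5,-sqrt ( 14), sqrt(10 ) /10, 1/pi, exp( - 1 ),  sqrt( 2 ), sqrt( 2), 2, sqrt(  7 ), E, sqrt( 11), sqrt(15 ), sqrt( 15 ), 3 * sqrt( 17 ), 9*sqrt( 2)] 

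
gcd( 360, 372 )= 12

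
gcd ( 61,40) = 1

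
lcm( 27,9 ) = 27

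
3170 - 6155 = -2985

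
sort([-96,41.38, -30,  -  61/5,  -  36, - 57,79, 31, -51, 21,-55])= [ - 96,  -  57,  -  55,-51,-36,-30, - 61/5,  21,31, 41.38, 79 ] 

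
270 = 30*9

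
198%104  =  94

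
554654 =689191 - 134537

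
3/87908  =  3/87908 = 0.00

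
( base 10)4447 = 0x115F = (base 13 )2041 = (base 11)3383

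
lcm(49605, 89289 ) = 446445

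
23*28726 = 660698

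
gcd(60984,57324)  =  12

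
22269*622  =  13851318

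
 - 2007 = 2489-4496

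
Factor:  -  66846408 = -2^3*3^1 * 19^1*47^1*3119^1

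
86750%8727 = 8207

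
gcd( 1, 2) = 1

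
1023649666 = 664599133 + 359050533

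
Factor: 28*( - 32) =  - 896 = - 2^7*7^1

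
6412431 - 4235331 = 2177100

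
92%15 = 2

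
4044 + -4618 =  - 574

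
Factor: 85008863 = 67^1*1268789^1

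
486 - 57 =429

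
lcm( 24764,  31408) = 1287728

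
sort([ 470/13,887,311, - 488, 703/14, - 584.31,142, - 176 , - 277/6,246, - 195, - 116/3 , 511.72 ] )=[ - 584.31, - 488, - 195, - 176 , - 277/6 ,  -  116/3,470/13,703/14,142, 246, 311 , 511.72,  887]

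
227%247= 227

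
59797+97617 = 157414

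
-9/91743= -1+30578/30581 = -0.00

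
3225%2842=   383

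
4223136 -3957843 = 265293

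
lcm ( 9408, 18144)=254016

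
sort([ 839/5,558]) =[ 839/5 , 558]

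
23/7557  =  23/7557 = 0.00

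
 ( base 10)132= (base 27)4O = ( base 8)204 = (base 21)66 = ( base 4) 2010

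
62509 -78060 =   -  15551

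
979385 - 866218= 113167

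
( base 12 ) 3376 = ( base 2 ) 1011001001010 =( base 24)9li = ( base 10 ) 5706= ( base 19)FF6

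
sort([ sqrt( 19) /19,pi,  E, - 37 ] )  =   [ - 37,sqrt( 19)/19,E,pi ]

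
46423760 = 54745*848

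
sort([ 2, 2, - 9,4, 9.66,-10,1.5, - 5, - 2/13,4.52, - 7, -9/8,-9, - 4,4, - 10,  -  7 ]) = [-10,  -  10, -9,  -  9, -7, - 7,-5, - 4,  -  9/8,-2/13,1.5, 2, 2, 4,4, 4.52,9.66] 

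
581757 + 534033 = 1115790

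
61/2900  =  61/2900 = 0.02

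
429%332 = 97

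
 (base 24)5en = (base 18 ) 9hh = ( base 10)3239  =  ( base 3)11102222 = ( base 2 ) 110010100111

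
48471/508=95 + 211/508 = 95.42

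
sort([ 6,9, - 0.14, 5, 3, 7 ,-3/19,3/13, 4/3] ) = [ - 3/19, - 0.14,3/13,4/3, 3, 5,6 , 7, 9 ] 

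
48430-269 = 48161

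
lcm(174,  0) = 0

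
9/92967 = 3/30989 = 0.00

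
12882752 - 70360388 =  - 57477636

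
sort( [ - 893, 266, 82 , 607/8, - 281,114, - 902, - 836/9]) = [  -  902 , - 893 , - 281, - 836/9, 607/8,82,  114, 266] 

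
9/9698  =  9/9698=0.00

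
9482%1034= 176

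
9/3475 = 9/3475 = 0.00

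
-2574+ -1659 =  - 4233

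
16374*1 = 16374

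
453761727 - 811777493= -358015766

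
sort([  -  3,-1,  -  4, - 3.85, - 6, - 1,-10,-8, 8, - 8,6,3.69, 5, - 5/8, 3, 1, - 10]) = [ - 10,-10, - 8, - 8 ,- 6, - 4  , - 3.85,-3, - 1  ,-1, - 5/8, 1,3, 3.69, 5,6, 8 ] 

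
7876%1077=337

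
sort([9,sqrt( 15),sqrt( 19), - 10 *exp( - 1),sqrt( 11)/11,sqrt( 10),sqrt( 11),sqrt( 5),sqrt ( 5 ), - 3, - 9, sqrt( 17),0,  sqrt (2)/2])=[ - 9, - 10*exp( - 1), - 3 , 0,sqrt( 11) /11, sqrt( 2 ) /2, sqrt(5),sqrt( 5),sqrt(10),sqrt(11),sqrt( 15),sqrt(17), sqrt( 19),9]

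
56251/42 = 56251/42 = 1339.31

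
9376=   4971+4405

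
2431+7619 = 10050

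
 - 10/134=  - 5/67  =  -0.07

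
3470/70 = 347/7 = 49.57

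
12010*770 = 9247700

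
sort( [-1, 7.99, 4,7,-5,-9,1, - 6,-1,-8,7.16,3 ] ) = [-9,-8,-6,-5,  -  1, - 1,  1,3, 4 , 7,7.16, 7.99]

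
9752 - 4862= 4890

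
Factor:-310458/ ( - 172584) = 51743/28764 = 2^( - 2)*3^(-2)*17^( -1 )*47^( - 1)* 59^1*877^1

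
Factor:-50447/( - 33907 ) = 41^( - 1 )  *61^1 = 61/41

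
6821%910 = 451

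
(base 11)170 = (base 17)bb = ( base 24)86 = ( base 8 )306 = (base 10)198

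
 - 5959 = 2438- 8397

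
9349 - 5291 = 4058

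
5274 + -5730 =-456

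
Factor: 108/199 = 2^2*3^3*199^( - 1) 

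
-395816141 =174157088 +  - 569973229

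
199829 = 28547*7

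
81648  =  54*1512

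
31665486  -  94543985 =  - 62878499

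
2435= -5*( - 487) 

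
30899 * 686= 21196714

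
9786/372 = 1631/62 = 26.31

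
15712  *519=8154528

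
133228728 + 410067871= 543296599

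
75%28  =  19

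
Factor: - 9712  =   - 2^4*607^1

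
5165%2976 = 2189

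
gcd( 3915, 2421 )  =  9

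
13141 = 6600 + 6541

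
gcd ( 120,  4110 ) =30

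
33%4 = 1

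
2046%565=351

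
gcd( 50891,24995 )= 1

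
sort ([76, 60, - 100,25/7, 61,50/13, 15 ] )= [ - 100  ,  25/7, 50/13, 15,  60, 61,76 ] 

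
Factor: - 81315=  - 3^2 *5^1*13^1*139^1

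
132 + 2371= 2503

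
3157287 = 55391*57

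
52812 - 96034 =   -  43222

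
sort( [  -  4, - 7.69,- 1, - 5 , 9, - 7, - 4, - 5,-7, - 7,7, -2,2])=[-7.69,-7,-7, - 7, - 5, - 5,- 4, - 4,  -  2, - 1  ,  2,7, 9]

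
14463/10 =1446 + 3/10 = 1446.30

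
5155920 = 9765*528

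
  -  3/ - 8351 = 3/8351=0.00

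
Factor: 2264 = 2^3*283^1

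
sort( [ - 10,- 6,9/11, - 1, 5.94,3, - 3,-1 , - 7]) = [ - 10, - 7,-6, -3,-1,-1,9/11 , 3, 5.94]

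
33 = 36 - 3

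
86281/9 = 86281/9  =  9586.78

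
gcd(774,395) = 1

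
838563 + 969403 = 1807966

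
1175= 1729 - 554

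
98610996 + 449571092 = 548182088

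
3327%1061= 144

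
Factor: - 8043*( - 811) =6522873 = 3^1*7^1*383^1*811^1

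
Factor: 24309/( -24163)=-3^2* 37^1 * 331^( - 1 )  =  - 333/331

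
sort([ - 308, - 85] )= [ - 308 , -85 ]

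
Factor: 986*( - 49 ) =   -  2^1*7^2*17^1*29^1 = - 48314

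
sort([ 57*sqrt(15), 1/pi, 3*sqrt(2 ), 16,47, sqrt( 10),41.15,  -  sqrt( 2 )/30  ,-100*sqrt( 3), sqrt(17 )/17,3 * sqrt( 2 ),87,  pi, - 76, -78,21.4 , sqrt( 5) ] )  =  [  -  100*sqrt( 3), - 78,-76, - sqrt(2 )/30, sqrt( 17 ) /17, 1/pi,  sqrt( 5 ), pi,sqrt( 10), 3*sqrt(2), 3*sqrt( 2),16 , 21.4,  41.15,47, 87, 57*sqrt( 15) ] 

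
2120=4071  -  1951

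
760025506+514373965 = 1274399471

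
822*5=4110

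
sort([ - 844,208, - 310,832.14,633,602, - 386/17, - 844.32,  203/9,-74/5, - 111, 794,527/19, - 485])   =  [ - 844.32, - 844, -485 , -310, - 111, - 386/17, - 74/5, 203/9,527/19,208, 602,633,794,832.14 ]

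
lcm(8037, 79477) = 715293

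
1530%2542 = 1530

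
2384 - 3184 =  - 800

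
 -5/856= - 1+851/856 = - 0.01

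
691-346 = 345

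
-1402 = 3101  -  4503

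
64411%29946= 4519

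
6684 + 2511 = 9195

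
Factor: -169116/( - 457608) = 17/46 = 2^( - 1)*17^1*23^( - 1)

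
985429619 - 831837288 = 153592331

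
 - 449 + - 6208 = -6657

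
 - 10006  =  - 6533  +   - 3473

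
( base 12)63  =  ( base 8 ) 113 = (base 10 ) 75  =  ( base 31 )2D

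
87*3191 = 277617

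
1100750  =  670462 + 430288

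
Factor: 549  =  3^2 * 61^1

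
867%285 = 12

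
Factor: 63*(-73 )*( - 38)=2^1 *3^2*7^1 * 19^1*73^1=174762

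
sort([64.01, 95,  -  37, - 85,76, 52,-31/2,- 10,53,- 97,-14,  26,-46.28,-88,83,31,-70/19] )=[ - 97,-88, - 85, - 46.28, -37, -31/2, - 14,  -  10, - 70/19,26,31,52,  53,64.01,76,83,  95] 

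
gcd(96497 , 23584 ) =1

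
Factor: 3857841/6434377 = 3^3*13^1*29^1*379^1 * 6434377^( - 1 )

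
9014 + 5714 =14728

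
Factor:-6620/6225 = -1324/1245  =  -2^2*3^( - 1 )*5^(-1)* 83^(-1)* 331^1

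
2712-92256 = - 89544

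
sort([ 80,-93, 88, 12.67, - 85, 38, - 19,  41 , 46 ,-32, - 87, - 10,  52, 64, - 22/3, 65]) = [ - 93, - 87,  -  85 , - 32,-19,-10 , - 22/3, 12.67 , 38, 41, 46,  52,64,  65, 80 , 88] 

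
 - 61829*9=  - 556461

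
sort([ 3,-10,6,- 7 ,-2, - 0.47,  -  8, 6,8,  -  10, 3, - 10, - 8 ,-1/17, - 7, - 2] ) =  [ - 10,-10 ,-10, - 8,-8, - 7, - 7, - 2, -2,- 0.47,-1/17,3 , 3,6, 6, 8 ]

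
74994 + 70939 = 145933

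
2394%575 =94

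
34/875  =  34/875=0.04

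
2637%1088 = 461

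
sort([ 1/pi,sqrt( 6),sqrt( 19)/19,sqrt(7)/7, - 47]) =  [ - 47,sqrt( 19)/19,1/pi,sqrt( 7 ) /7,sqrt (6 )]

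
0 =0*57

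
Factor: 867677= 867677^1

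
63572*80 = 5085760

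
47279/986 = 47 + 937/986= 47.95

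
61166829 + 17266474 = 78433303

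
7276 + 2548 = 9824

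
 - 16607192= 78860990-95468182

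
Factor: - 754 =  - 2^1*  13^1 * 29^1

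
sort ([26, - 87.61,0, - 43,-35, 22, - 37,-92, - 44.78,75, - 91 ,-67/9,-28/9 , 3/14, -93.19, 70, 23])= [ - 93.19, - 92, -91,-87.61 , - 44.78,  -  43,-37,-35, - 67/9, - 28/9, 0,  3/14,22, 23 , 26,  70, 75]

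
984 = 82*12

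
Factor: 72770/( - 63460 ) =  - 383/334 = - 2^(- 1)*167^( - 1)*383^1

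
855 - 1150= - 295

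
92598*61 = 5648478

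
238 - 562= - 324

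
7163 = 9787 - 2624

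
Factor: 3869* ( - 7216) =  - 2^4*11^1*41^1 *53^1* 73^1 = - 27918704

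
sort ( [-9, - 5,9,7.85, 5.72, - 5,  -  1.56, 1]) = [ - 9, - 5, - 5, - 1.56, 1,5.72,7.85,9]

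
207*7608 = 1574856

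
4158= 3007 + 1151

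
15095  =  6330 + 8765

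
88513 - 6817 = 81696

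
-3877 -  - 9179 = 5302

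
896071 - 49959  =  846112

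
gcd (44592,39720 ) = 24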